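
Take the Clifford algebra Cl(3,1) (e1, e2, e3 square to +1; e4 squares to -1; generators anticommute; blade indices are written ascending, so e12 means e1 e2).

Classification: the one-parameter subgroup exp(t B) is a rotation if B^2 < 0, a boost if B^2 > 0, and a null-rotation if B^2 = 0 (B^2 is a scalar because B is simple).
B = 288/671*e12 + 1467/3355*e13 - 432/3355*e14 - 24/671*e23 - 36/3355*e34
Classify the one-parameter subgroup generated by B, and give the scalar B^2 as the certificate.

B^2 term by term: the squares give (288/671)^2*(e12)^2 + (1467/3355)^2*(e13)^2 + (-432/3355)^2*(e14)^2 + (-24/671)^2*(e23)^2 + (-36/3355)^2*(e34)^2 = 82944/450241*(-1) + 2152089/11256025*(-1) + 186624/11256025*(+1) + 576/450241*(-1) + 1296/11256025*(+1) = -9/25 (each basis 2-blade squares to minus the product of its generators' squares); cross terms between blades sharing an index anticommute and cancel; the commuting (index-disjoint) pairs give grade-4 terms 2*c*c'*(blade product), which cancel blade by blade — e1234: -20736/2251205 + 20736/2251205 = 0 — confirming B is simple. So B^2 = -9/25.
Answer: rotation, certificate B^2 = -9/25. Check the certificate: B^2 = -9/25, and that sign is decisive whatever form B takes.


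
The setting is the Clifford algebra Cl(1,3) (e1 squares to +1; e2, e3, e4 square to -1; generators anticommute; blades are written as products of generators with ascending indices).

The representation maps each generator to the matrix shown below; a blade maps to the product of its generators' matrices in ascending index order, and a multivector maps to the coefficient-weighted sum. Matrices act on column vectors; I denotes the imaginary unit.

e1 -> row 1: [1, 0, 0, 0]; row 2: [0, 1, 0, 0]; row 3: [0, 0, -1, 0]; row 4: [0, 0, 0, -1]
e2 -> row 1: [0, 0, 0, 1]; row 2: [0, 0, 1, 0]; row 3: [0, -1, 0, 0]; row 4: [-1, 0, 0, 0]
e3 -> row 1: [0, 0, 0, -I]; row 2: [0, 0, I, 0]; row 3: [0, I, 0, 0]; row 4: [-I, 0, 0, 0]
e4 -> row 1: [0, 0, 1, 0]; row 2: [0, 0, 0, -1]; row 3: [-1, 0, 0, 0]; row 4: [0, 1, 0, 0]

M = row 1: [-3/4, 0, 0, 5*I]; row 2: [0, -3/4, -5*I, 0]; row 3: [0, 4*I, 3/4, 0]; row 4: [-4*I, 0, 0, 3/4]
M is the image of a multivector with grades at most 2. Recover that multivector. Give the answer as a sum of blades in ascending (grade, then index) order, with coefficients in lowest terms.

Method: the blade images are trace-orthogonal — tr(rho(e_A) rho(e_B)^-1) = 4 if A = B and 0 otherwise — and rho(e_A)^-1 = (e_A)^2 * rho(e_A) with (e_A)^2 = +1 or -1, so the coefficient of e_A in the preimage is (e_A)^2 * tr(M rho(e_A))/4.
Nonzero projections over blades of grade <= 2: e1: (e1)^2 = +1, tr(M rho(e1)) = -3, coefficient -3/4; e3: (e3)^2 = -1, tr(M rho(e3)) = 2, coefficient -1/2; e1 e3: (e1 e3)^2 = +1, tr(M rho(e1 e3)) = -18, coefficient -9/2. Every other blade of grade <= 2 projects to 0.
Answer: -3/4*e1 - 1/2*e3 - 9/2*e1 e3


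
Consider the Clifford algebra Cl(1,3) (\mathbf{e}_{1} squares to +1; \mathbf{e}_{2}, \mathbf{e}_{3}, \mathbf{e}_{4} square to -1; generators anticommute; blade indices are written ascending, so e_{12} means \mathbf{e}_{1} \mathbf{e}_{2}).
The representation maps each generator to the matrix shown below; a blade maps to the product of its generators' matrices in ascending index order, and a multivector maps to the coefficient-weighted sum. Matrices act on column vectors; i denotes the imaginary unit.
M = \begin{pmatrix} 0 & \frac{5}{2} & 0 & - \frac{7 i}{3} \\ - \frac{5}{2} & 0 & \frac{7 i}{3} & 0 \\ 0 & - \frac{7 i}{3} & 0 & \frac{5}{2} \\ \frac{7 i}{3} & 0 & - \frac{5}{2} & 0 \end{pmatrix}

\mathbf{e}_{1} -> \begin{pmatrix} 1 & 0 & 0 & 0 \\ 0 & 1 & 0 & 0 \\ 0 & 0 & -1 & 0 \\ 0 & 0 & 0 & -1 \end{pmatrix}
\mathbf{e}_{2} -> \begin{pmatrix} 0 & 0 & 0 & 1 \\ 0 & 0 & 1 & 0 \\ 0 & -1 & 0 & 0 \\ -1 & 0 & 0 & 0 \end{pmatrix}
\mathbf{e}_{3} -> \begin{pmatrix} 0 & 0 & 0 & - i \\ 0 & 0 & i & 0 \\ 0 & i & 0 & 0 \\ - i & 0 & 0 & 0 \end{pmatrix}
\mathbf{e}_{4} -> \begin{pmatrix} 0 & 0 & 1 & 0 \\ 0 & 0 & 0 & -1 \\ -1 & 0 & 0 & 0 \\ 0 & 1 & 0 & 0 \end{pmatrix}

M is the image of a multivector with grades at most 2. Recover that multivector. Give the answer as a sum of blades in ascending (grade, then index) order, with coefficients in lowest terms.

Method: the blade images are trace-orthogonal — tr(rho(e_A) rho(e_B)^-1) = 4 if A = B and 0 otherwise — and rho(e_A)^-1 = (e_A)^2 * rho(e_A) with (e_A)^2 = +1 or -1, so the coefficient of e_A in the preimage is (e_A)^2 * tr(M rho(e_A))/4.
Nonzero projections over blades of grade <= 2: e_{13}: (e_{13})^2 = +1, tr(M rho(e_{13})) = \frac{28}{3}, coefficient \frac{7}{3}; e_{24}: (e_{24})^2 = -1, tr(M rho(e_{24})) = -10, coefficient \frac{5}{2}. Every other blade of grade <= 2 projects to 0.
Answer: \frac{7}{3} e_{13} + \frac{5}{2} e_{24}


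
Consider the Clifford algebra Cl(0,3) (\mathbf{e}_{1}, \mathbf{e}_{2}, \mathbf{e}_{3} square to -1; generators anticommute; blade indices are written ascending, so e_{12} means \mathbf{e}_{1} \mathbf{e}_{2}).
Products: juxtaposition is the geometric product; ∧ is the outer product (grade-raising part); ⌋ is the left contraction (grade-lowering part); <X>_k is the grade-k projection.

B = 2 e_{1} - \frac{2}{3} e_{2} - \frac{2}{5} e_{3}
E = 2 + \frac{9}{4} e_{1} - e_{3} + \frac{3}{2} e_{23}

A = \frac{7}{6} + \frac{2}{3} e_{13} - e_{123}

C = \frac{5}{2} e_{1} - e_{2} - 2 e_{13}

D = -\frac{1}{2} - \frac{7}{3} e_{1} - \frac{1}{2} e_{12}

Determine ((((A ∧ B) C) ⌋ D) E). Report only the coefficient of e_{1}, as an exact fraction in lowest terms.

step 1: \frac{7}{3} e_{1} - \frac{7}{9} e_{2} - \frac{7}{15} e_{3} + \frac{4}{9} e_{123}
step 2: -\frac{119}{18} + \frac{14}{15} e_{1} - \frac{8}{9} e_{2} + \frac{14}{3} e_{3} - \frac{7}{18} e_{12} + \frac{13}{18} e_{13} - \frac{71}{45} e_{23} - \frac{14}{9} e_{123}
step 3: \frac{238}{45} + \frac{857}{54} e_{1} + \frac{7}{15} e_{2} + \frac{119}{36} e_{12}
step 4: -\frac{9047}{360} + \frac{11783}{270} e_{1} + \frac{2009}{240} e_{2} - \frac{539}{90} e_{3} + \frac{1001}{180} e_{12} - \frac{4499}{216} e_{13} + \frac{112}{15} e_{23} + \frac{41}{2} e_{123}
Answer: \frac{11783}{270}


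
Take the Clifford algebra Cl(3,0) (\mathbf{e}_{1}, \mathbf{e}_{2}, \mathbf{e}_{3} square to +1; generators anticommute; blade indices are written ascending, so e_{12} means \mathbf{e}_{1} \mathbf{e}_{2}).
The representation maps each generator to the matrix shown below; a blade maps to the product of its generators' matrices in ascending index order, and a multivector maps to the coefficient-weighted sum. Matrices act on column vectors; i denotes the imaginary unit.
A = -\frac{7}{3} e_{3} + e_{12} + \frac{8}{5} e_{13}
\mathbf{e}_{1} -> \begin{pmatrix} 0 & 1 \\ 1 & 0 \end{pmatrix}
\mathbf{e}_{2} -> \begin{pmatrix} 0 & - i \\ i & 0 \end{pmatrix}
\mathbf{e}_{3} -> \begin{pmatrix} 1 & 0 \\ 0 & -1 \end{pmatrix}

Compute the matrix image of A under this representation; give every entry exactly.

Bivector images (products of the table entries): rho(e_{12}) = rho(\mathbf{e}_{1})rho(\mathbf{e}_{2}) = \begin{pmatrix} i & 0 \\ 0 & - i \end{pmatrix}; rho(e_{13}) = rho(\mathbf{e}_{1})rho(\mathbf{e}_{3}) = \begin{pmatrix} 0 & -1 \\ 1 & 0 \end{pmatrix}.
M = (-\frac{7}{3})*rho(e_{3}) + (1)*rho(e_{12}) + (\frac{8}{5})*rho(e_{13}), summed entrywise:
Answer: \begin{pmatrix} - \frac{7}{3} + i & - \frac{8}{5} \\ \frac{8}{5} & \frac{7}{3} - i \end{pmatrix}


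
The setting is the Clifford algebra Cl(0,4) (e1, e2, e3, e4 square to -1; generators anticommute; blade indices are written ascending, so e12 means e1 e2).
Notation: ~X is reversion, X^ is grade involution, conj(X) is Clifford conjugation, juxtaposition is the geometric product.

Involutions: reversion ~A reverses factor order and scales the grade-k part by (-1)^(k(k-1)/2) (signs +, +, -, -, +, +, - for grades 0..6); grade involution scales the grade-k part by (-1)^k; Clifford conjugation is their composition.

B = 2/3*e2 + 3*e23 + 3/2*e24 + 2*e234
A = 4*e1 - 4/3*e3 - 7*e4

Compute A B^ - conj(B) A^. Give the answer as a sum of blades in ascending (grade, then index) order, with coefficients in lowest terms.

first term: -29/2*e2 - 8/3*e12 - 134/9*e23 - 2*e24 + 12*e123 + 6*e124 - 19*e234 - 8*e1234
second term: 29/2*e2 - 8/3*e12 - 134/9*e23 - 2*e24 + 12*e123 + 6*e124 - 19*e234 + 8*e1234
Answer: -29*e2 - 16*e1234


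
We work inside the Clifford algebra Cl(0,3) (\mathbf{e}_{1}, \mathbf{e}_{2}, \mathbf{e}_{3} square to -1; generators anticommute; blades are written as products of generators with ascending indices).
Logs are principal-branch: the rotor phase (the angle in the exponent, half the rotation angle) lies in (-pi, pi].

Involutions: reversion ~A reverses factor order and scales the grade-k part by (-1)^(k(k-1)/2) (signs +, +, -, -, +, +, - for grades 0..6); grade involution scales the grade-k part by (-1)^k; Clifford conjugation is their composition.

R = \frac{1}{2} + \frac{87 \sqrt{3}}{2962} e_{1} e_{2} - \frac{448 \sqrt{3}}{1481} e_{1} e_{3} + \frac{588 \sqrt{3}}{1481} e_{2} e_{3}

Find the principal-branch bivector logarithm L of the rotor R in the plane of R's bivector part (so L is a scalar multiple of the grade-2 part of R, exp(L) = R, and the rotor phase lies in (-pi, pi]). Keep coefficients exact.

The scalar part of R is \frac{1}{2}, so the principal-branch rotor phase is pinned; divide the bivector part by its sine to get the unit plane — L is the phase times that plane.
Concretely: cos(phase) = \frac{1}{2} gives phase = ±\frac{\pi}{3}, and since phase/sin(phase) is even the sign is immaterial: L = (phase/sin(phase)) * <R>_2 = (\frac{2 \sqrt{3} \pi}{9}) * <R>_2.
Answer: \frac{29 \pi}{1481} e_{1} e_{2} - \frac{896 \pi}{4443} e_{1} e_{3} + \frac{392 \pi}{1481} e_{2} e_{3}


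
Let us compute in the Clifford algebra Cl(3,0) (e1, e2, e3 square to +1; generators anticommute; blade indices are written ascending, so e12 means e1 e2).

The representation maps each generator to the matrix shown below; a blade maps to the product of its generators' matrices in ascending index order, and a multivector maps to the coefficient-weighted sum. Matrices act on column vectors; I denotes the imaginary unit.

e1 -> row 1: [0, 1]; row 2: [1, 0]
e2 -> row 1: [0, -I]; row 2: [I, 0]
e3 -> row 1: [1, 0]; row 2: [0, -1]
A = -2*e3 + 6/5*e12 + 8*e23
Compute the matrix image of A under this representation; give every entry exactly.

Bivector images (products of the table entries): rho(e12) = rho(e1)rho(e2) = row 1: [I, 0]; row 2: [0, -I]; rho(e23) = rho(e2)rho(e3) = row 1: [0, I]; row 2: [I, 0].
M = (-2)*rho(e3) + (6/5)*rho(e12) + (8)*rho(e23), summed entrywise:
Answer: row 1: [-2 + 6*I/5, 8*I]; row 2: [8*I, 2 - 6*I/5]


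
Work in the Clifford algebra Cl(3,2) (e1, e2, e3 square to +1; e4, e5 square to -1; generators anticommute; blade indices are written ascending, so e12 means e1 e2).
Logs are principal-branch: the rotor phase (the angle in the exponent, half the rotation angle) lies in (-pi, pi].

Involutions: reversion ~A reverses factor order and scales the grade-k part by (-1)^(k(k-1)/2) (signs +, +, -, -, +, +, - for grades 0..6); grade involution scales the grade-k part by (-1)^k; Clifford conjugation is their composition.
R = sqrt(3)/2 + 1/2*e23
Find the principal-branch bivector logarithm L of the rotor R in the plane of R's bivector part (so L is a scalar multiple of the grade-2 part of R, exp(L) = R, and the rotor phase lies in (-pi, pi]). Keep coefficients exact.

The scalar part of R is sqrt(3)/2, which pins the rotor phase on the principal branch; dividing the bivector part by the sine of that phase recovers the unit plane, and L is the phase times that plane.
Concretely: cos(phase) = sqrt(3)/2 gives phase = ±pi/6, and since phase/sin(phase) is even the sign is immaterial: L = (phase/sin(phase)) * <R>_2 = (pi/3) * <R>_2.
Answer: pi/6*e23


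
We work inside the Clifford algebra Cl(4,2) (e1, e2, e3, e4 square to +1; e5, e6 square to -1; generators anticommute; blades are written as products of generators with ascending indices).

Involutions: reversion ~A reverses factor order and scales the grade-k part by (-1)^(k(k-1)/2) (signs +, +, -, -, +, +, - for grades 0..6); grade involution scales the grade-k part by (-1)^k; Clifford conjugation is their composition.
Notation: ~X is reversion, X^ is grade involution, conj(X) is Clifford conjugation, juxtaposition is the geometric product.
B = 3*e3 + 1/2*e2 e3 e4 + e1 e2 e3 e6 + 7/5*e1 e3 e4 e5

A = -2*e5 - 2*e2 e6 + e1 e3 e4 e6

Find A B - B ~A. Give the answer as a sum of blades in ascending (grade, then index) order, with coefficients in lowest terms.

first term: 2*e1 e3 - e2 e4 + 6*e3 e5 - 7/5*e5 e6 + 1/2*e1 e2 e6 - 14/5*e1 e3 e4 + 3*e1 e4 e6 + 6*e2 e3 e6 + e3 e4 e6 + e2 e3 e4 e5 + 2*e1 e2 e3 e5 e6 + 14/5*e1 e2 e3 e4 e5 e6
second term: -2*e1 e3 + e2 e4 - 6*e3 e5 + 7/5*e5 e6 + 1/2*e1 e2 e6 + 14/5*e1 e3 e4 - 3*e1 e4 e6 - 6*e2 e3 e6 + e3 e4 e6 - e2 e3 e4 e5 + 2*e1 e2 e3 e5 e6 - 14/5*e1 e2 e3 e4 e5 e6
Answer: 4*e1 e3 - 2*e2 e4 + 12*e3 e5 - 14/5*e5 e6 - 28/5*e1 e3 e4 + 6*e1 e4 e6 + 12*e2 e3 e6 + 2*e2 e3 e4 e5 + 28/5*e1 e2 e3 e4 e5 e6


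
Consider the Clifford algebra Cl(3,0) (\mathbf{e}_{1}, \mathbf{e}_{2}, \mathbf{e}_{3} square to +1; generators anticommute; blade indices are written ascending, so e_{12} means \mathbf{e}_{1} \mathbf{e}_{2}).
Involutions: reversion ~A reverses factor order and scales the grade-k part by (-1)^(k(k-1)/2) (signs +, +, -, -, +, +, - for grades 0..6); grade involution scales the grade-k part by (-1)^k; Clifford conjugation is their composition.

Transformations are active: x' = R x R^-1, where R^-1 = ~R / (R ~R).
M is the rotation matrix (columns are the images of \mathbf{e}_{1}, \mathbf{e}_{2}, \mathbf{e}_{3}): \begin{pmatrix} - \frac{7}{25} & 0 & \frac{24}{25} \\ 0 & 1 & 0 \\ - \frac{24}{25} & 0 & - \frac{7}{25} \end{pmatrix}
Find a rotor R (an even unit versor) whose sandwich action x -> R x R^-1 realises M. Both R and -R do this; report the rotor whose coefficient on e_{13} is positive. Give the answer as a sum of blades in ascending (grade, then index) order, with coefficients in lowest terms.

Method: write R = a + b12*e_{12} + b13*e_{13} + b23*e_{23} with a^2 + b12^2 + b13^2 + b23^2 = 1 (so R^-1 = ~R). Expanding the columns R e_j ~R gives tr M = 4a^2 - 1 and, from the antisymmetric part, M21 - M12 = -4a*b12, M13 - M31 = 4a*b13, M32 - M23 = -4a*b23.
Here tr M = \frac{11}{25}, so a^2 = (1 + tr M)/4 = \frac{9}{25} and a = ±\frac{3}{5}. Taking a = \frac{3}{5}: M21 - M12 = 0, M13 - M31 = \frac{48}{25}, M32 - M23 = 0, giving b12 = 0, b13 = \frac{4}{5}, b23 = 0, i.e. R = \frac{3}{5} + \frac{4}{5} e_{13}.
Its e_{13} coefficient is already positive.
Answer: \frac{3}{5} + \frac{4}{5} e_{13}. Recall the cover is two-to-one: with M of trace \frac{11}{25}, both preimages act alike, and the stated e_{13} sign chooses the sheet.


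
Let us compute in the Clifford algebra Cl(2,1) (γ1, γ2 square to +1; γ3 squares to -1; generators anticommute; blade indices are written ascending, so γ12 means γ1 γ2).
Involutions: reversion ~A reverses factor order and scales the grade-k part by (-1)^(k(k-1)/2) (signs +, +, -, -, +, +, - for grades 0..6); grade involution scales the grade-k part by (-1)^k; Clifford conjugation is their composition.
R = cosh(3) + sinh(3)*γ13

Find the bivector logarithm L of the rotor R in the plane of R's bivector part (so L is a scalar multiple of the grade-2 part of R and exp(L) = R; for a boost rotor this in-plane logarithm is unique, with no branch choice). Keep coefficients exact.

The scalar part of R is cosh(3), which determines |rapidity| via cosh; the sign lives in the bivector part, and pairing them (bivector part over sinh of the rapidity = the plane) gives the unique in-plane L = rapidity * plane.
Concretely: cosh(rapidity) = cosh(3) gives rapidity = ±3, and since rapidity/sinh(rapidity) is even the sign is immaterial: L = (rapidity/sinh(rapidity)) * <R>_2 = (3/sinh(3)) * <R>_2.
Answer: 3*γ13


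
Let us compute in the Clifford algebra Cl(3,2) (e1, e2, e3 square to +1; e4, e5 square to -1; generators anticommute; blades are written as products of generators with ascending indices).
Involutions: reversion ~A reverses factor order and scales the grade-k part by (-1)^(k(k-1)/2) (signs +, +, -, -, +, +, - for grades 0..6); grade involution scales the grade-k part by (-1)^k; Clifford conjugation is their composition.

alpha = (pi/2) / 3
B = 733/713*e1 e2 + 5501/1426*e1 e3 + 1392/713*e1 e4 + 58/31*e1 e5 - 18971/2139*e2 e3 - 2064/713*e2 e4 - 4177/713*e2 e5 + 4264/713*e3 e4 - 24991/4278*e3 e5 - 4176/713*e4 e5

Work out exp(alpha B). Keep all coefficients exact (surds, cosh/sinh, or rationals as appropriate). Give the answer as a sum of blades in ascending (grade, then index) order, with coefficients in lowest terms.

B^2 term by term: the squares give (733/713)^2*(e1 e2)^2 + (5501/1426)^2*(e1 e3)^2 + (1392/713)^2*(e1 e4)^2 + (58/31)^2*(e1 e5)^2 + (-18971/2139)^2*(e2 e3)^2 + (-2064/713)^2*(e2 e4)^2 + (-4177/713)^2*(e2 e5)^2 + (4264/713)^2*(e3 e4)^2 + (-24991/4278)^2*(e3 e5)^2 + (-4176/713)^2*(e4 e5)^2 = 537289/508369*(-1) + 30261001/2033476*(-1) + 1937664/508369*(+1) + 3364/961*(+1) + 359898841/4575321*(-1) + 4260096/508369*(+1) + 17447329/508369*(+1) + 18181696/508369*(+1) + 624550081/18301284*(+1) + 17438976/508369*(-1) = -9 (each basis 2-blade squares to minus the product of its generators' squares); cross terms between blades sharing an index anticommute and cancel; the commuting (index-disjoint) pairs give grade-4 terms 2*c*c'*(blade product), which cancel blade by blade — e1 e2 e3 e4: 6251024/508369 + 11354064/508369 - 17605088/508369 = 0; e1 e2 e3 e5: -18318403/1525107 + 22977677/508369 - 2200636/66309 = 0; e1 e2 e4 e5: -6122016/508369 + 11628768/508369 - 239424/22103 = 0; e1 e3 e4 e5: -22972176/508369 + 11595824/508369 + 494624/22103 = 0; e2 e3 e4 e5: 52815264/508369 - 17193808/508369 - 35621456/508369 = 0 — confirming B is simple. So B^2 = -9.
B^2 = -9 — a negative square means the series sums to a rotation: l = 3, alpha*l = pi/2, so exp(alpha B) = cos(pi/2) + (sin(pi/2)/3)*B = 0 + (1/3)*B.
Answer: 733/2139*e1 e2 + 5501/4278*e1 e3 + 464/713*e1 e4 + 58/93*e1 e5 - 18971/6417*e2 e3 - 688/713*e2 e4 - 4177/2139*e2 e5 + 4264/2139*e3 e4 - 24991/12834*e3 e5 - 1392/713*e4 e5


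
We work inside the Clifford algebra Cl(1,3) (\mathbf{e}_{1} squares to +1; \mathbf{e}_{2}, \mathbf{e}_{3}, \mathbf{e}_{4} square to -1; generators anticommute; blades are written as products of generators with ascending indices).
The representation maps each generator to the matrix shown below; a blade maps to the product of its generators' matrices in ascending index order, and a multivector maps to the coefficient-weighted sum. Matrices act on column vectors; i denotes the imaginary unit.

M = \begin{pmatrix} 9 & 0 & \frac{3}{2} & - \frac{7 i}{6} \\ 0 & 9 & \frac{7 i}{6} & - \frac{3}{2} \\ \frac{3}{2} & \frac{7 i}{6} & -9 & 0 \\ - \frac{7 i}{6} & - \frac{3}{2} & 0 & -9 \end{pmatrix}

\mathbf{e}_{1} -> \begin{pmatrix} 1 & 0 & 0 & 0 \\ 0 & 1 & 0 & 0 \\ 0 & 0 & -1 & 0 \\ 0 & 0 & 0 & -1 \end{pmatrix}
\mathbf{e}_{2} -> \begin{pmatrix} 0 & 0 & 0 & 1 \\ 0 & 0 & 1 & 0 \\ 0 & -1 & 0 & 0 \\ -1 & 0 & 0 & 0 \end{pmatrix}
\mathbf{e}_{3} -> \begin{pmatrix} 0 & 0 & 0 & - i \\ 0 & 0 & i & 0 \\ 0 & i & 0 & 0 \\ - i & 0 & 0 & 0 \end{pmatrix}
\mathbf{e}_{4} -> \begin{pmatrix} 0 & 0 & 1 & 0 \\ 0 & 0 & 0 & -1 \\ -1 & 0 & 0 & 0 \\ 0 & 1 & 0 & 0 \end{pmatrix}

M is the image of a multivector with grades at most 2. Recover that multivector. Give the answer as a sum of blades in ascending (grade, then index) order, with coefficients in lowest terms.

Method: the blade images are trace-orthogonal — tr(rho(e_A) rho(e_B)^-1) = 4 if A = B and 0 otherwise — and rho(e_A)^-1 = (e_A)^2 * rho(e_A) with (e_A)^2 = +1 or -1, so the coefficient of e_A in the preimage is (e_A)^2 * tr(M rho(e_A))/4.
Nonzero projections over blades of grade <= 2: e_{1}: (e_{1})^2 = +1, tr(M rho(e_{1})) = 36, coefficient 9; e_{3}: (e_{3})^2 = -1, tr(M rho(e_{3})) = - \frac{14}{3}, coefficient \frac{7}{6}; e_{1} e_{4}: (e_{1} e_{4})^2 = +1, tr(M rho(e_{1} e_{4})) = 6, coefficient \frac{3}{2}. Every other blade of grade <= 2 projects to 0.
Answer: 9 e_{1} + \frac{7}{6} e_{3} + \frac{3}{2} e_{1} e_{4}


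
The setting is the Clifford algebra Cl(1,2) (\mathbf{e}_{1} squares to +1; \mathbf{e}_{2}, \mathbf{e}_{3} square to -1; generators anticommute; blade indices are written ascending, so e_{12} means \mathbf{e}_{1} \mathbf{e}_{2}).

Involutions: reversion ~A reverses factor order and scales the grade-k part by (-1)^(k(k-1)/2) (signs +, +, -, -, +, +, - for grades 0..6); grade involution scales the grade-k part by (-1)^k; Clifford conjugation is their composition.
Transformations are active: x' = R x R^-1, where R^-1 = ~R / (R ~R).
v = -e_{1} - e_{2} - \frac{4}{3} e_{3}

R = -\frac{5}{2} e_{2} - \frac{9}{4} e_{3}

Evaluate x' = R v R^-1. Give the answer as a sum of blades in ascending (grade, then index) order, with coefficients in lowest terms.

~R = -\frac{5}{2} e_{2} - \frac{9}{4} e_{3}, and R ~R = -\frac{181}{16}, so R^-1 = ~R / (-\frac{181}{16}).
R v = -\frac{11}{2} - \frac{5}{2} e_{12} - \frac{9}{4} e_{13} + \frac{13}{12} e_{23}
Answer: e_{1} - \frac{259}{181} e_{2} - \frac{464}{543} e_{3}


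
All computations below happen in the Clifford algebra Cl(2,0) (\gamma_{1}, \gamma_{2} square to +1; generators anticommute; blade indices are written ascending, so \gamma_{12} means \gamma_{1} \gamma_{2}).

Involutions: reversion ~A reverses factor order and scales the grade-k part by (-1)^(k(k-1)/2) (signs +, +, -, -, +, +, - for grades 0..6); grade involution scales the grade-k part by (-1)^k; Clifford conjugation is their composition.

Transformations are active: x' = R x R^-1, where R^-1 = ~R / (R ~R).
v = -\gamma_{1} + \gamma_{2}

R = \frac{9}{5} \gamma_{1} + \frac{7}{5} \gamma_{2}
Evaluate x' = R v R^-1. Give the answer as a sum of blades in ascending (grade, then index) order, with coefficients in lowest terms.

~R = \frac{9}{5} \gamma_{1} + \frac{7}{5} \gamma_{2}, and R ~R = \frac{26}{5}, so R^-1 = ~R / (\frac{26}{5}).
R v = -\frac{2}{5} + \frac{16}{5} \gamma_{12}
Answer: \frac{47}{65} \gamma_{1} - \frac{79}{65} \gamma_{2}


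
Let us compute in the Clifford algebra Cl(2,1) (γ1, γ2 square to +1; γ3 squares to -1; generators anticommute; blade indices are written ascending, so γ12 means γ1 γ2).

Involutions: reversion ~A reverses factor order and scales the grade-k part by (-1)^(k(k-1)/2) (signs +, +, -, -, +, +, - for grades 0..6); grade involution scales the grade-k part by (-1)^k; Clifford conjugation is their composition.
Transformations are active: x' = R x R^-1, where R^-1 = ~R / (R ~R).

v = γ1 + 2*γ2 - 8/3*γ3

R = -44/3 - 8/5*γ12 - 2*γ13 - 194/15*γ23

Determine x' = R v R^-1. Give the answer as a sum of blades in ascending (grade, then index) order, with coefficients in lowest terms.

~R = -44/3 + 8/5*γ12 + 2*γ13 + 194/15*γ23, and R ~R = 232/5, so R^-1 = ~R / (232/5).
R v = -116/5*γ1 - 560/9*γ2 + 3014/45*γ3 - 14/3*γ123
Answer: 2888/261*γ1 + 29549/783*γ2 - 30814/783*γ3


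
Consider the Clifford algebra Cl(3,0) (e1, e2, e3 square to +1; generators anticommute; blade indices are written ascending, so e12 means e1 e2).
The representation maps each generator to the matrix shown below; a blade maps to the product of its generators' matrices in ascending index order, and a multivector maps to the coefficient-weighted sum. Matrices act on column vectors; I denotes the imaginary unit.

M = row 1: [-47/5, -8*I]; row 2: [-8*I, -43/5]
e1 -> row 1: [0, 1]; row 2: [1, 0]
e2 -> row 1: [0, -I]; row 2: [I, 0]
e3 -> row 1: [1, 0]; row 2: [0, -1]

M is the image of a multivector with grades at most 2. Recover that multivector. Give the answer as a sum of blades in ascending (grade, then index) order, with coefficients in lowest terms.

Method: 1, rho(e1), rho(e2), rho(e3) form a trace-orthogonal basis of the 2x2 complex matrices (tr(X Y) = 2 if X = Y, else 0), so M = m0*1 + m1*rho(e1) + m2*rho(e2) + m3*rho(e3) with m0 = tr(M)/2 = -9, m1 = tr(M rho(e1))/2 = -8*I, m2 = tr(M rho(e2))/2 = 0, m3 = tr(M rho(e3))/2 = -2/5.
Multiplying table entries, the bivector images are rho(e12) = I*rho(e3), rho(e13) = -I*rho(e2), rho(e23) = I*rho(e1); with real blade coefficients the real parts of m0..m3 are the coefficients of 1, e1, e2, e3 and the imaginary parts give the bivectors (e23: Im m1, e13: -Im m2, e12: Im m3).
Answer: -9 - 2/5*e3 - 8*e23


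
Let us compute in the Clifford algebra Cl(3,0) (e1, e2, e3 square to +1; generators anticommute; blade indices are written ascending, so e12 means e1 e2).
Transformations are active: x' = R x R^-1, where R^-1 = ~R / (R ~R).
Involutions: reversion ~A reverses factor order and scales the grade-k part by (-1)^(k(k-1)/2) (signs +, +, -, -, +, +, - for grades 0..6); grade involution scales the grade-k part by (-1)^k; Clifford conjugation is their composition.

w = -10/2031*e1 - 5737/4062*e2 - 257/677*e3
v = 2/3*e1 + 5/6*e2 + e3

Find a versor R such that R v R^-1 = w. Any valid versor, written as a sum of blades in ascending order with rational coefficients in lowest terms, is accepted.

Key observation: q(v) = q(w) = 77/36 (sandwiches preserve the norm), so R = v + w = 448/677*e1 - 392/677*e2 + 420/677*e3 works whenever it is invertible — the component of v along it is kept and (v - w)/2 reverses, sending v to w.
Answer: 448/677*e1 - 392/677*e2 + 420/677*e3


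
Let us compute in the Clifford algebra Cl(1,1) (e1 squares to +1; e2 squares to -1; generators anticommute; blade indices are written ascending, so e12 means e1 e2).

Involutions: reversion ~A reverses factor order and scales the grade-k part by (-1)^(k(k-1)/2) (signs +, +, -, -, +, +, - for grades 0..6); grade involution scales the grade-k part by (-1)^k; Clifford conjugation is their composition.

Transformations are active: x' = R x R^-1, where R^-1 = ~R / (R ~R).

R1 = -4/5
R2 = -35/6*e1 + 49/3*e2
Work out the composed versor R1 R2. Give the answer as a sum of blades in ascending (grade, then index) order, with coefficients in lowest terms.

Distribute over the terms of R1 (each basis-blade product reordered to ascending indices, repeated generators contracted through their squares):
(-4/5) R2 = 14/3*e1 - 196/15*e2
Answer: 14/3*e1 - 196/15*e2


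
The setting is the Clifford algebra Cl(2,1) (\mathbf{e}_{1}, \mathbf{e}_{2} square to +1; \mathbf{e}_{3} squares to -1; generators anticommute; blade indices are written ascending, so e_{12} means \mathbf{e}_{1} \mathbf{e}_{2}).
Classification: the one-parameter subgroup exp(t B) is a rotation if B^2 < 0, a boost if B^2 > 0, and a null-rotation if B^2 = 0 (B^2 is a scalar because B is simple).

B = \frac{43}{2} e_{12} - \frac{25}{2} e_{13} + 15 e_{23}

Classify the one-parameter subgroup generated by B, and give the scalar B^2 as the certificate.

B^2 term by term: the squares give (\frac{43}{2})^2*(e_{12})^2 + (-\frac{25}{2})^2*(e_{13})^2 + (15)^2*(e_{23})^2 = \frac{1849}{4}*(-1) + \frac{625}{4}*(+1) + 225*(+1) = -81 (each basis 2-blade squares to minus the product of its generators' squares); cross terms between blades sharing an index anticommute and cancel. So B^2 = -81.
Answer: rotation, certificate B^2 = -81. Certificate logic: -81 is a conjugation-invariant scalar, so its sign fixes rotation versus boost versus null-rotation outright.


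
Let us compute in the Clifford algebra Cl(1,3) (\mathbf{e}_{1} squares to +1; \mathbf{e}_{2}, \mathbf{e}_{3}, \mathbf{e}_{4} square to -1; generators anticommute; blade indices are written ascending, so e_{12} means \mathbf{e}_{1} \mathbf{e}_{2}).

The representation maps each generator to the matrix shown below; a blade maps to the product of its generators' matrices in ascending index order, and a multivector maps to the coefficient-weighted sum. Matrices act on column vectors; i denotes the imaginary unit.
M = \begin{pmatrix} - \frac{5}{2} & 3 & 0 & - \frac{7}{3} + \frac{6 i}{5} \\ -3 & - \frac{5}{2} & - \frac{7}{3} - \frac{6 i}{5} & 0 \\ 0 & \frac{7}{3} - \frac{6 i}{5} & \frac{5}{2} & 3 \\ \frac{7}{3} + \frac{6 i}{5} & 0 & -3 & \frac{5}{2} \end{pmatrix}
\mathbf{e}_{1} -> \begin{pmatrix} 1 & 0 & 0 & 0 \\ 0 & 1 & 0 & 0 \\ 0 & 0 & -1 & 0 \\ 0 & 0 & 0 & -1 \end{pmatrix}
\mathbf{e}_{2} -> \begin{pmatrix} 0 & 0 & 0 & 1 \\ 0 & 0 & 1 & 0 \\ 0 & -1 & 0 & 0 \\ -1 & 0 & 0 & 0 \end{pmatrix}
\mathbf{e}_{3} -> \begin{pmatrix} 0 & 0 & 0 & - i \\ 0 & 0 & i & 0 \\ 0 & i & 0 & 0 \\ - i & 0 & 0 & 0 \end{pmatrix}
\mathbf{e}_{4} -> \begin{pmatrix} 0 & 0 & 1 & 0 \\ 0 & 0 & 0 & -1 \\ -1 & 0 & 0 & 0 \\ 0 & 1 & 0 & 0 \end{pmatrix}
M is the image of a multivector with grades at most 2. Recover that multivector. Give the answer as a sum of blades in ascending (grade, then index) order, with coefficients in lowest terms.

Method: the blade images are trace-orthogonal — tr(rho(e_A) rho(e_B)^-1) = 4 if A = B and 0 otherwise — and rho(e_A)^-1 = (e_A)^2 * rho(e_A) with (e_A)^2 = +1 or -1, so the coefficient of e_A in the preimage is (e_A)^2 * tr(M rho(e_A))/4.
Nonzero projections over blades of grade <= 2: e_{1}: (e_{1})^2 = +1, tr(M rho(e_{1})) = -10, coefficient -\frac{5}{2}; e_{2}: (e_{2})^2 = -1, tr(M rho(e_{2})) = \frac{28}{3}, coefficient -\frac{7}{3}; e_{3}: (e_{3})^2 = -1, tr(M rho(e_{3})) = \frac{24}{5}, coefficient -\frac{6}{5}; e_{24}: (e_{24})^2 = -1, tr(M rho(e_{24})) = -12, coefficient 3. Every other blade of grade <= 2 projects to 0.
Answer: -\frac{5}{2} e_{1} - \frac{7}{3} e_{2} - \frac{6}{5} e_{3} + 3 e_{24}


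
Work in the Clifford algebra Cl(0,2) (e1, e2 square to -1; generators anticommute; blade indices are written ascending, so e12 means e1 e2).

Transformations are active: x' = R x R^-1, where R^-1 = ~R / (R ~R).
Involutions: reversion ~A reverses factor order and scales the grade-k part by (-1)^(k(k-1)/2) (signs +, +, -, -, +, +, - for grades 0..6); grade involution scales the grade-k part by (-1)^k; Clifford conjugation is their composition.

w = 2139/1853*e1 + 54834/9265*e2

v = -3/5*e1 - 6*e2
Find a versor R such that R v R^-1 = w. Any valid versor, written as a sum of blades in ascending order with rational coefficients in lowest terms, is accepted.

Sketch: the shared square -909/25 makes R = v + w = 5136/9265*e1 - 756/9265*e2 the natural versor; its sandwich fixes that direction, negates (v - w)/2, and sends v to w.
Answer: 5136/9265*e1 - 756/9265*e2


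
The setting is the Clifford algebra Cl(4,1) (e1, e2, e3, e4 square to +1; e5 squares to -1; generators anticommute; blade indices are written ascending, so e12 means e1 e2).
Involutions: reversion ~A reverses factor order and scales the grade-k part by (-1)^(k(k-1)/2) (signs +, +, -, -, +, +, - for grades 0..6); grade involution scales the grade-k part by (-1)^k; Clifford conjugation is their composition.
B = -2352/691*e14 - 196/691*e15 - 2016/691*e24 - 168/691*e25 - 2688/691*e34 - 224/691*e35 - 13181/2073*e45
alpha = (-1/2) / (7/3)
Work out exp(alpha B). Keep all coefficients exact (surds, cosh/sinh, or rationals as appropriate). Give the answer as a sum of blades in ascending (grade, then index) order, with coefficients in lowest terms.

B^2 term by term: the squares give (-2352/691)^2*(e14)^2 + (-196/691)^2*(e15)^2 + (-2016/691)^2*(e24)^2 + (-168/691)^2*(e25)^2 + (-2688/691)^2*(e34)^2 + (-224/691)^2*(e35)^2 + (-13181/2073)^2*(e45)^2 = 5531904/477481*(-1) + 38416/477481*(+1) + 4064256/477481*(-1) + 28224/477481*(+1) + 7225344/477481*(-1) + 50176/477481*(+1) + 173738761/4297329*(+1) = 49/9 (each basis 2-blade squares to minus the product of its generators' squares); cross terms between blades sharing an index anticommute and cancel; the commuting (index-disjoint) pairs give grade-4 terms 2*c*c'*(blade product), which cancel blade by blade — e1245: -790272/477481 + 790272/477481 = 0; e1345: -1053696/477481 + 1053696/477481 = 0; e2345: -903168/477481 + 903168/477481 = 0 — confirming B is simple. So B^2 = 49/9.
B^2 = 49/9 — the series telescopes hyperbolically here: l = 7/3, alpha*l = -1/2, so exp(alpha B) = cosh(-1/2) + (sinh(-1/2)/(7/3))*B = cosh(1/2) + (-3*sinh(1/2)/7)*B.
Answer: cosh(1/2) + 1008*sinh(1/2)/691*e14 + 84*sinh(1/2)/691*e15 + 864*sinh(1/2)/691*e24 + 72*sinh(1/2)/691*e25 + 1152*sinh(1/2)/691*e34 + 96*sinh(1/2)/691*e35 + 1883*sinh(1/2)/691*e45


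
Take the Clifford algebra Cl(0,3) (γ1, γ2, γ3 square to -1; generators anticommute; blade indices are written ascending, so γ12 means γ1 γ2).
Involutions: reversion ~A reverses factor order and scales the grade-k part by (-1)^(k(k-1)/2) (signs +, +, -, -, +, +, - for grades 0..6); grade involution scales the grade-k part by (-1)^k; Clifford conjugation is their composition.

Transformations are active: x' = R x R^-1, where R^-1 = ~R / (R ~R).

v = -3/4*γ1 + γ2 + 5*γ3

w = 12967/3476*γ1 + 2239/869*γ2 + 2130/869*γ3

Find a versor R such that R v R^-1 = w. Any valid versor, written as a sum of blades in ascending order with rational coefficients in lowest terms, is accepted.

The midline construction: v and w both square to -425/16, so reflecting in their sum 2590/869*γ1 + 3108/869*γ2 + 6475/869*γ3 exchanges them.
Answer: 2590/869*γ1 + 3108/869*γ2 + 6475/869*γ3


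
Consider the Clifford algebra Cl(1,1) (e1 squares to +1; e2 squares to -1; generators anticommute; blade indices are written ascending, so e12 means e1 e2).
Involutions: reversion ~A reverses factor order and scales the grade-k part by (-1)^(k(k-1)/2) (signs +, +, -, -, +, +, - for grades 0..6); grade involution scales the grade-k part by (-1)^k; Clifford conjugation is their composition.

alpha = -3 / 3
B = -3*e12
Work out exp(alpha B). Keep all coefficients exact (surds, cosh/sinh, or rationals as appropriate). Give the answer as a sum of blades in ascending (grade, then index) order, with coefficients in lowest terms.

B^2 = (-3)^2*(e12)^2 = 9*(+1) = 9 (a basis 2-blade squares to minus the product of its generators' squares).
B^2 = 9 — since the square is positive, the closed form is hyperbolic: l = 3, alpha*l = -3, so exp(alpha B) = cosh(-3) + (sinh(-3)/3)*B = cosh(3) + (-sinh(3)/3)*B.
Answer: cosh(3) + sinh(3)*e12


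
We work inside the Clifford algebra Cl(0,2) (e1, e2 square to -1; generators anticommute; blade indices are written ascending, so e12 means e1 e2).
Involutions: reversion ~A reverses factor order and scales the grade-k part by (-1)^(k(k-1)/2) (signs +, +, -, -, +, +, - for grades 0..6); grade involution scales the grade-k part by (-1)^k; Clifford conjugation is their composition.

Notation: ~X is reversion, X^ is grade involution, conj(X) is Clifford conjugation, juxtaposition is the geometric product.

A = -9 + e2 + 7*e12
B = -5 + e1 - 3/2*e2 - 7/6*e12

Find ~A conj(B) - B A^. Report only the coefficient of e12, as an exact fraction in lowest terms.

first term: 155/3 + 62/3*e1 - 23/2*e2 + 51/2*e12
second term: 155/3 - 62/3*e1 + 23/2*e2 - 51/2*e12
Answer: 51


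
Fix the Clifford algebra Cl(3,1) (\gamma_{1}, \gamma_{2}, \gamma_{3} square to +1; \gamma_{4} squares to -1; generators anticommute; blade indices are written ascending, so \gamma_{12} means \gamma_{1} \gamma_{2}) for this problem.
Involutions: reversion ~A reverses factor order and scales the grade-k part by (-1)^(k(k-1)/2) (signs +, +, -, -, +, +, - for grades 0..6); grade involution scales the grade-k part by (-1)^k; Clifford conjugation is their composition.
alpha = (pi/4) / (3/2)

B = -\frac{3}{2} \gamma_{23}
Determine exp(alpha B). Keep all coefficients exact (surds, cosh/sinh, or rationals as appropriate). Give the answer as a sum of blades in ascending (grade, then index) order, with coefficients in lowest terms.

B^2 = (-\frac{3}{2})^2*(\gamma_{23})^2 = \frac{9}{4}*(-1) = -\frac{9}{4} (a basis 2-blade squares to minus the product of its generators' squares).
B^2 = -\frac{9}{4} — since the square is negative, the closed form is circular: l = \frac{3}{2}, alpha*l = \frac{\pi}{4}, so exp(alpha B) = cos(\frac{\pi}{4}) + (sin(\frac{\pi}{4})/(\frac{3}{2}))*B = \frac{\sqrt{2}}{2} + (\frac{\sqrt{2}}{3})*B.
Answer: \frac{\sqrt{2}}{2} - \frac{\sqrt{2}}{2} \gamma_{23}


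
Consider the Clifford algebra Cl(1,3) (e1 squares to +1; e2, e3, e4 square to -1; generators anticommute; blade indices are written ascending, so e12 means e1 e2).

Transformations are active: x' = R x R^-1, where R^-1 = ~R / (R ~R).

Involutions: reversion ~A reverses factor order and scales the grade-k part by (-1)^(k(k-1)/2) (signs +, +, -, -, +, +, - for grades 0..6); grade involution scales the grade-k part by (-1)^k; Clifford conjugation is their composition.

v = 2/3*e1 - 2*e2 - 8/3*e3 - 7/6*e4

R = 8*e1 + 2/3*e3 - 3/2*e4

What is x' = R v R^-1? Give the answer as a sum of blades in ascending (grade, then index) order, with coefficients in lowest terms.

~R = 8*e1 + 2/3*e3 - 3/2*e4, and R ~R = 2207/36, so R^-1 = ~R / (2207/36).
R v = 193/36 - 16*e12 - 196/9*e13 - 25/3*e14 + 4/3*e23 - 3*e24 - 43/9*e34
Answer: 4850/6621*e1 + 2*e2 + 18428/6621*e3 + 11975/13242*e4


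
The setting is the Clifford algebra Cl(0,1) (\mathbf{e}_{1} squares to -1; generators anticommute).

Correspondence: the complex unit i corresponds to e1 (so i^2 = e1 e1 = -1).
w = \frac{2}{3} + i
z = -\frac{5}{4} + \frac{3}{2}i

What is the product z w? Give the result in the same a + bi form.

In blades: z = -\frac{5}{4} + \frac{3}{2} e_{1}, w = \frac{2}{3} + e_{1}.
Distribute z over w term by term (generator squares from the signature, products reordered to ascending indices): (-\frac{5}{4})*w = -\frac{5}{6} - \frac{5}{4} e_{1}; (\frac{3}{2} e_{1})*w = -\frac{3}{2} + e_{1}.
Sum: -\frac{7}{3} - \frac{1}{4} e_{1}; translating back through the correspondence:
Answer: -\frac{7}{3} - \frac{1}{4}i


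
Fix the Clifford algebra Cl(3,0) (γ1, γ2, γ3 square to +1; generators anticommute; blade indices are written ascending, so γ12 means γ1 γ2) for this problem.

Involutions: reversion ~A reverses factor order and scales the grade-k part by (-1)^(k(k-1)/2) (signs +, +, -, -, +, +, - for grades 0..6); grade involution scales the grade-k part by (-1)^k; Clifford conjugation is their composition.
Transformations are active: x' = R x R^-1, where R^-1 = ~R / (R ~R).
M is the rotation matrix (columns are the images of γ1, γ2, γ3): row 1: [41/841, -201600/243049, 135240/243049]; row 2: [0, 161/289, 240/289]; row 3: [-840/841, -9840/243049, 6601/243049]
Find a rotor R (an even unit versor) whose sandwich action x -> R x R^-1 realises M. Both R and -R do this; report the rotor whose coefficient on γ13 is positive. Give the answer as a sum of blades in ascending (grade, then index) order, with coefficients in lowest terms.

Method: write R = a + b12*γ12 + b13*γ13 + b23*γ23 with a^2 + b12^2 + b13^2 + b23^2 = 1 (so R^-1 = ~R). Expanding the columns R e_j ~R gives tr M = 4a^2 - 1 and, from the antisymmetric part, M21 - M12 = -4a*b12, M13 - M31 = 4a*b13, M32 - M23 = -4a*b23.
Here tr M = 153851/243049, so a^2 = (1 + tr M)/4 = 99225/243049 and a = ±315/493. Taking a = 315/493: M21 - M12 = 201600/243049, M13 - M31 = 378000/243049, M32 - M23 = -211680/243049, giving b12 = -160/493, b13 = 300/493, b23 = 168/493, i.e. R = 315/493 - 160/493*γ12 + 300/493*γ13 + 168/493*γ23.
Its γ13 coefficient is already positive.
Answer: 315/493 - 160/493*γ12 + 300/493*γ13 + 168/493*γ23. Key observation: the double cover Spin(3) -> SO(3) sends R and -R to the same matrix (trace 153851/243049 here), so the stated sign of the γ13 coefficient is what selects one sheet.


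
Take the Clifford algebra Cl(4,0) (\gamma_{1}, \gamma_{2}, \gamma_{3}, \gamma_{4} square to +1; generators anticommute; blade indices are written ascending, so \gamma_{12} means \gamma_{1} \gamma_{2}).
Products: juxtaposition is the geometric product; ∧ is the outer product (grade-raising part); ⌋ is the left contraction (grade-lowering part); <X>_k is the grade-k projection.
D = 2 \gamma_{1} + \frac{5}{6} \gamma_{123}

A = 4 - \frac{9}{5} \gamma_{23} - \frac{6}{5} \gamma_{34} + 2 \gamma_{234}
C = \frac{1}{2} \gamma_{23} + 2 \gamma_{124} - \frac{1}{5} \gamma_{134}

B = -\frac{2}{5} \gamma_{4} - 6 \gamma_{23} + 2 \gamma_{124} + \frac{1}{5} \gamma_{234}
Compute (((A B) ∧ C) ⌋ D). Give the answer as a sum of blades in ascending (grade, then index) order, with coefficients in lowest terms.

step 1: -\frac{56}{5} + \frac{6}{25} \gamma_{2} + \frac{12}{25} \gamma_{3} + \frac{269}{25} \gamma_{4} - 4 \gamma_{13} - \frac{124}{5} \gamma_{23} - \frac{36}{5} \gamma_{24} - \frac{12}{5} \gamma_{123} + 8 \gamma_{124} + \frac{18}{5} \gamma_{134} + \frac{38}{25} \gamma_{234}
step 2: -\frac{28}{5} \gamma_{23} - \frac{112}{5} \gamma_{124} + \frac{56}{25} \gamma_{134} + \frac{269}{50} \gamma_{234} + \frac{126}{125} \gamma_{1234}
step 3: \frac{14}{3} \gamma_{1}
Answer: \frac{14}{3} \gamma_{1}
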